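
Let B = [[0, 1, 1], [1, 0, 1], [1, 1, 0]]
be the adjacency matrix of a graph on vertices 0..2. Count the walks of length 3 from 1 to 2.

The number of length-3 walks from vertex 1 to vertex 2 is entry (1,2) of B^3, where B is the adjacency matrix.
B^2 = [[2, 1, 1], [1, 2, 1], [1, 1, 2]]
B^3 = [[2, 3, 3], [3, 2, 3], [3, 3, 2]]

3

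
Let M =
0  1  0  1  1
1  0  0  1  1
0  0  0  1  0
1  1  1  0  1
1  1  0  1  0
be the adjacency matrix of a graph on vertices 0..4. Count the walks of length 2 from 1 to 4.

2

The number of length-2 walks from vertex 1 to vertex 4 is entry (1,4) of M², where M is the adjacency matrix.
M² = [[3, 2, 1, 2, 2], [2, 3, 1, 2, 2], [1, 1, 1, 0, 1], [2, 2, 0, 4, 2], [2, 2, 1, 2, 3]]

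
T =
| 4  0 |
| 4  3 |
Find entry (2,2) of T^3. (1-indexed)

T^2 = [[16, 0], [28, 9]]
T^3 = [[64, 0], [148, 27]]

27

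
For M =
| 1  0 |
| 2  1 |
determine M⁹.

M = I + N where N = [[0, 0], [2, 0]] is strictly lower-triangular, so N² = 0.
(I + N)⁹ = I + 9·N = [[1, 0], [18, 1]].

[[1, 0], [18, 1]]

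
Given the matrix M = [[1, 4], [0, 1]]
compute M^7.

[[1, 28], [0, 1]]

M = I + N where N = [[0, 4], [0, 0]] is strictly upper-triangular, so N^2 = 0.
(I + N)^7 = I + 7·N = [[1, 28], [0, 1]].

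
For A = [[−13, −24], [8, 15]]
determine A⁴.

tr A = 2 and det A = −3, so the characteristic polynomial is λ² − (2)λ + (−3) with roots 3 and −1.
Eigenvectors give P = [[3, 2], [−2, −1]] with P⁻¹ = [[−1, −2], [2, 3]], and A = P·diag(3, −1)·P⁻¹.
Then A⁴ = P·diag(81, 1)·P⁻¹ = [[243, 2], [−162, −1]] · [[−1, −2], [2, 3]] = [[−239, −480], [160, 321]].

[[−239, −480], [160, 321]]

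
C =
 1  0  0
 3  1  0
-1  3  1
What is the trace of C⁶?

C = I + N where N = [[0, 0, 0], [3, 0, 0], [-1, 3, 0]] is strictly lower-triangular, so N³ = 0.
(I + N)⁶ = I + 6·N + 15·N² = [[1, 0, 0], [18, 1, 0], [129, 18, 1]].

3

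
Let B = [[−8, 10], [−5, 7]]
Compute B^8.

[[12866, −12610], [6305, −6049]]

tr B = −1 and det B = −6, so the characteristic polynomial is λ² − (−1)λ + (−6) with roots −3 and 2.
Eigenvectors give P = [[2, −1], [1, −1]] with P⁻¹ = [[1, −1], [1, −2]], and B = P·diag(−3, 2)·P⁻¹.
Then B^8 = P·diag(6561, 256)·P⁻¹ = [[13122, −256], [6561, −256]] · [[1, −1], [1, −2]] = [[12866, −12610], [6305, −6049]].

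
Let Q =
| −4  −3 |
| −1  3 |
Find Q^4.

[[364, 93], [31, 147]]

Q^2 = [[19, 3], [1, 12]]
Q^3 = [[−79, −48], [−16, 33]]
Q^4 = [[364, 93], [31, 147]]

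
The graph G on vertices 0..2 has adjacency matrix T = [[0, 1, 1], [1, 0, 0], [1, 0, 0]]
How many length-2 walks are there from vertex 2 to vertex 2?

1

The number of length-2 walks from vertex 2 to vertex 2 is entry (2,2) of T², where T is the adjacency matrix.
T² = [[2, 0, 0], [0, 1, 1], [0, 1, 1]]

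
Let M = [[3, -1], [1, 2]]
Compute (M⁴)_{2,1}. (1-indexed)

55

M² = [[8, -5], [5, 3]]
M³ = [[19, -18], [18, 1]]
M⁴ = [[39, -55], [55, -16]]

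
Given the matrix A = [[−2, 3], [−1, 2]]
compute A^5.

[[−2, 3], [−1, 2]]

A² = I (check: tr A = 0 and det A = −1), so A^5 = A since 5 is odd.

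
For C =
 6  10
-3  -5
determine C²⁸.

C² = C (a projection; rank 1, trace 1), so C²⁸ = C.

[[6, 10], [-3, -5]]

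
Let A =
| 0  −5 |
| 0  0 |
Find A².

[[0, 0], [0, 0]]

A is strictly triangular, hence nilpotent: A² = 0, so A² = 0.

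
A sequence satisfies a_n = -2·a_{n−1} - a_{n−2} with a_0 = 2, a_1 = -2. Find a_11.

-2

With companion matrix T = [[-2, -1], [1, 0]], [a_n, a_{n−1}]ᵀ = T·[a_{n−1}, a_{n−2}]ᵀ, so [a_11, a_10]ᵀ = T^10·[a_1, a_0]ᵀ.
T^10 = [[11, 10], [-10, -9]], giving [a_11, a_10]ᵀ = [[-2], [2]].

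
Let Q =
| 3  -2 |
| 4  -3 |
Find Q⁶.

Q² = I (check: tr Q = 0 and det Q = -1), so Q⁶ = I since 6 is even.

[[1, 0], [0, 1]]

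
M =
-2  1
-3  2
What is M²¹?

[[-2, 1], [-3, 2]]

M² = I (check: tr M = 0 and det M = -1), so M²¹ = M since 21 is odd.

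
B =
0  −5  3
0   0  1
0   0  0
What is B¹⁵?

B is strictly triangular, hence nilpotent: B³ = 0, so B¹⁵ = 0.

[[0, 0, 0], [0, 0, 0], [0, 0, 0]]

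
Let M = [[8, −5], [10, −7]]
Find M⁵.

[[518, −275], [550, −307]]

tr M = 1 and det M = −6, so the characteristic polynomial is λ² − (1)λ + (−6) with roots 3 and −2.
Eigenvectors give P = [[1, −1], [1, −2]] with P⁻¹ = [[2, −1], [1, −1]], and M = P·diag(3, −2)·P⁻¹.
Then M⁵ = P·diag(243, −32)·P⁻¹ = [[243, 32], [243, 64]] · [[2, −1], [1, −1]] = [[518, −275], [550, −307]].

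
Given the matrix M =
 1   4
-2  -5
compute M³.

tr M = -4 and det M = 3, so the characteristic polynomial is λ² − (-4)λ + (3) with roots -3 and -1.
Eigenvectors give P = [[-1, -2], [1, 1]] with P⁻¹ = [[1, 2], [-1, -1]], and M = P·diag(-3, -1)·P⁻¹.
Then M³ = P·diag(-27, -1)·P⁻¹ = [[27, 2], [-27, -1]] · [[1, 2], [-1, -1]] = [[25, 52], [-26, -53]].

[[25, 52], [-26, -53]]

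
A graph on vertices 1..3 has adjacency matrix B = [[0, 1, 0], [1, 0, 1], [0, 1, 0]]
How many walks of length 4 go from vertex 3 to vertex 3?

2

The number of length-4 walks from vertex 3 to vertex 3 is entry (3,3) of B⁴, where B is the adjacency matrix.
B² = [[1, 0, 1], [0, 2, 0], [1, 0, 1]]
B³ = [[0, 2, 0], [2, 0, 2], [0, 2, 0]]
B⁴ = [[2, 0, 2], [0, 4, 0], [2, 0, 2]]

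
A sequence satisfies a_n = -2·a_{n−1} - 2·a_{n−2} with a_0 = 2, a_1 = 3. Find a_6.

40

With companion matrix T = [[-2, -2], [1, 0]], [a_n, a_{n−1}]ᵀ = T·[a_{n−1}, a_{n−2}]ᵀ, so [a_6, a_5]ᵀ = T⁵·[a_1, a_0]ᵀ.
T⁵ = [[8, 8], [-4, 0]], giving [a_6, a_5]ᵀ = [[40], [-12]].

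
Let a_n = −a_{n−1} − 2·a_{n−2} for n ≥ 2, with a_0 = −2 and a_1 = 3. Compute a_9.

With companion matrix M = [[−1, −2], [1, 0]], [a_n, a_{n−1}]ᵀ = M·[a_{n−1}, a_{n−2}]ᵀ, so [a_9, a_8]ᵀ = M⁸·[a_1, a_0]ᵀ.
M⁸ = [[−17, −6], [3, −14]], giving [a_9, a_8]ᵀ = [[−39], [37]].

−39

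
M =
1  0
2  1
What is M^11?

[[1, 0], [22, 1]]

M = I + N where N = [[0, 0], [2, 0]] is strictly lower-triangular, so N^2 = 0.
(I + N)^11 = I + 11·N = [[1, 0], [22, 1]].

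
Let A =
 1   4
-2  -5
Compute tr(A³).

tr A = -4 and det A = 3, so the characteristic polynomial is λ² − (-4)λ + (3) with roots -1 and -3.
Eigenvectors give P = [[-2, -1], [1, 1]] with P⁻¹ = [[-1, -1], [1, 2]], and A = P·diag(-1, -3)·P⁻¹.
Then A³ = P·diag(-1, -27)·P⁻¹ = [[2, 27], [-1, -27]] · [[-1, -1], [1, 2]] = [[25, 52], [-26, -53]].

-28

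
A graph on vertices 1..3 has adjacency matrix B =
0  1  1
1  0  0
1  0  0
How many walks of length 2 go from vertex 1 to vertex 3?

0

The number of length-2 walks from vertex 1 to vertex 3 is entry (1,3) of B², where B is the adjacency matrix.
B² = [[2, 0, 0], [0, 1, 1], [0, 1, 1]]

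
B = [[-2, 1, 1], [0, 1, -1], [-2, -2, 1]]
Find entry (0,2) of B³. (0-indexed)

3

B² = [[2, -3, -2], [2, 3, -2], [2, -6, 1]]
B³ = [[0, 3, 3], [0, 9, -3], [-6, -6, 9]]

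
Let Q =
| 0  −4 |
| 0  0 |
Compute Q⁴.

Q is strictly triangular, hence nilpotent: Q² = 0, so Q⁴ = 0.

[[0, 0], [0, 0]]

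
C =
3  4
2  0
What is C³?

[[75, 68], [34, 24]]

C² = [[17, 12], [6, 8]]
C³ = [[75, 68], [34, 24]]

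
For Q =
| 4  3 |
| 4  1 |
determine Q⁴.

Q² = [[28, 15], [20, 13]]
Q³ = [[172, 99], [132, 73]]
Q⁴ = [[1084, 615], [820, 469]]

[[1084, 615], [820, 469]]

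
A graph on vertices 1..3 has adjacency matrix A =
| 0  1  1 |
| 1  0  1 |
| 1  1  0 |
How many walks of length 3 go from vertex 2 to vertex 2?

The number of length-3 walks from vertex 2 to vertex 2 is entry (2,2) of A³, where A is the adjacency matrix.
A² = [[2, 1, 1], [1, 2, 1], [1, 1, 2]]
A³ = [[2, 3, 3], [3, 2, 3], [3, 3, 2]]

2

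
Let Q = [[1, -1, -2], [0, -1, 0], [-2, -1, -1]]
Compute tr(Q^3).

Q^2 = [[5, 2, 0], [0, 1, 0], [0, 4, 5]]
Q^3 = [[5, -7, -10], [0, -1, 0], [-10, -9, -5]]

-1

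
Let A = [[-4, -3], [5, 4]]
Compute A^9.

A² = I (check: tr A = 0 and det A = -1), so A^9 = A since 9 is odd.

[[-4, -3], [5, 4]]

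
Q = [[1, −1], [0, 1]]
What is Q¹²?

Q = I + N where N = [[0, −1], [0, 0]] is strictly upper-triangular, so N² = 0.
(I + N)¹² = I + 12·N = [[1, −12], [0, 1]].

[[1, −12], [0, 1]]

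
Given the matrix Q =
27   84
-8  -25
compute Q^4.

tr Q = 2 and det Q = -3, so the characteristic polynomial is λ² − (2)λ + (-3) with roots 3 and -1.
Eigenvectors give P = [[-7, -3], [2, 1]] with P⁻¹ = [[-1, -3], [2, 7]], and Q = P·diag(3, -1)·P⁻¹.
Then Q^4 = P·diag(81, 1)·P⁻¹ = [[-567, -3], [162, 1]] · [[-1, -3], [2, 7]] = [[561, 1680], [-160, -479]].

[[561, 1680], [-160, -479]]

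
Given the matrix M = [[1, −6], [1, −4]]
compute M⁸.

tr M = −3 and det M = 2, so the characteristic polynomial is λ² − (−3)λ + (2) with roots −1 and −2.
Eigenvectors give P = [[3, 2], [1, 1]] with P⁻¹ = [[1, −2], [−1, 3]], and M = P·diag(−1, −2)·P⁻¹.
Then M⁸ = P·diag(1, 256)·P⁻¹ = [[3, 512], [1, 256]] · [[1, −2], [−1, 3]] = [[−509, 1530], [−255, 766]].

[[−509, 1530], [−255, 766]]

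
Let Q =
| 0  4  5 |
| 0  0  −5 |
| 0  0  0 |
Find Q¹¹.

[[0, 0, 0], [0, 0, 0], [0, 0, 0]]

Q is strictly triangular, hence nilpotent: Q³ = 0, so Q¹¹ = 0.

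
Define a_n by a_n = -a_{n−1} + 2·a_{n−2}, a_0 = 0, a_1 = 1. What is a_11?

683

With companion matrix C = [[-1, 2], [1, 0]], [a_n, a_{n−1}]ᵀ = C·[a_{n−1}, a_{n−2}]ᵀ, so [a_11, a_10]ᵀ = C^10·[a_1, a_0]ᵀ.
C^10 = [[683, -682], [-341, 342]], giving [a_11, a_10]ᵀ = [[683], [-341]].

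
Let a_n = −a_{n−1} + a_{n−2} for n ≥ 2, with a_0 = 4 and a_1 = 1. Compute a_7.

With companion matrix A = [[−1, 1], [1, 0]], [a_n, a_{n−1}]ᵀ = A·[a_{n−1}, a_{n−2}]ᵀ, so [a_7, a_6]ᵀ = A⁶·[a_1, a_0]ᵀ.
A⁶ = [[13, −8], [−8, 5]], giving [a_7, a_6]ᵀ = [[−19], [12]].

−19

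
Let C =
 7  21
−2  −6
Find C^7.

C² = C (a projection; rank 1, trace 1), so C^7 = C.

[[7, 21], [−2, −6]]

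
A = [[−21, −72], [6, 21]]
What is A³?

tr A = 0 and det A = −9, so the characteristic polynomial is λ² − (0)λ + (−9) with roots 3 and −3.
Eigenvectors give P = [[−3, 4], [1, −1]] with P⁻¹ = [[1, 4], [1, 3]], and A = P·diag(3, −3)·P⁻¹.
Then A³ = P·diag(27, −27)·P⁻¹ = [[−81, −108], [27, 27]] · [[1, 4], [1, 3]] = [[−189, −648], [54, 189]].

[[−189, −648], [54, 189]]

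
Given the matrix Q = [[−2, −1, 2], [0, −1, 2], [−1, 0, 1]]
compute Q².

[[2, 3, −4], [−2, 1, 0], [1, 1, −1]]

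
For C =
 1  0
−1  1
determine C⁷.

C = I + N where N = [[0, 0], [−1, 0]] is strictly lower-triangular, so N² = 0.
(I + N)⁷ = I + 7·N = [[1, 0], [−7, 1]].

[[1, 0], [−7, 1]]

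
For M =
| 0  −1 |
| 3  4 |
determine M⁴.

M² = [[−3, −4], [12, 13]]
M³ = [[−12, −13], [39, 40]]
M⁴ = [[−39, −40], [120, 121]]

[[−39, −40], [120, 121]]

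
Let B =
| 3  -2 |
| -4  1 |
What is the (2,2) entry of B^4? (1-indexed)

B^2 = [[17, -8], [-16, 9]]
B^3 = [[83, -42], [-84, 41]]
B^4 = [[417, -208], [-416, 209]]

209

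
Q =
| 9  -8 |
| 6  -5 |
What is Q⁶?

[[2913, -2912], [2184, -2183]]

tr Q = 4 and det Q = 3, so the characteristic polynomial is λ² − (4)λ + (3) with roots 1 and 3.
Eigenvectors give P = [[1, 4], [1, 3]] with P⁻¹ = [[-3, 4], [1, -1]], and Q = P·diag(1, 3)·P⁻¹.
Then Q⁶ = P·diag(1, 729)·P⁻¹ = [[1, 2916], [1, 2187]] · [[-3, 4], [1, -1]] = [[2913, -2912], [2184, -2183]].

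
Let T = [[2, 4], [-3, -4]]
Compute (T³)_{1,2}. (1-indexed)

T² = [[-8, -8], [6, 4]]
T³ = [[8, 0], [0, 8]]

0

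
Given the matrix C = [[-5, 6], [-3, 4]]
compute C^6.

[[127, -126], [63, -62]]

tr C = -1 and det C = -2, so the characteristic polynomial is λ² − (-1)λ + (-2) with roots 1 and -2.
Eigenvectors give P = [[1, 2], [1, 1]] with P⁻¹ = [[-1, 2], [1, -1]], and C = P·diag(1, -2)·P⁻¹.
Then C^6 = P·diag(1, 64)·P⁻¹ = [[1, 128], [1, 64]] · [[-1, 2], [1, -1]] = [[127, -126], [63, -62]].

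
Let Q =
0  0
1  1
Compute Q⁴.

[[0, 0], [1, 1]]

Q² = [[0, 0], [1, 1]]
Q³ = [[0, 0], [1, 1]]
Q⁴ = [[0, 0], [1, 1]]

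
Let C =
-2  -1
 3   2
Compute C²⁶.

[[1, 0], [0, 1]]

C² = I (check: tr C = 0 and det C = -1), so C²⁶ = I since 26 is even.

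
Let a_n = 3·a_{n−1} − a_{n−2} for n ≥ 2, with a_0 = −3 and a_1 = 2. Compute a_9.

With companion matrix C = [[3, −1], [1, 0]], [a_n, a_{n−1}]ᵀ = C·[a_{n−1}, a_{n−2}]ᵀ, so [a_9, a_8]ᵀ = C^8·[a_1, a_0]ᵀ.
C^8 = [[2584, −987], [987, −377]], giving [a_9, a_8]ᵀ = [[8129], [3105]].

8129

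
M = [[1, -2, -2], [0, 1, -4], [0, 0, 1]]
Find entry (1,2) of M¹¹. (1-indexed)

-22

M = I + N where N = [[0, -2, -2], [0, 0, -4], [0, 0, 0]] is strictly upper-triangular, so N³ = 0.
(I + N)¹¹ = I + 11·N + 55·N² = [[1, -22, 418], [0, 1, -44], [0, 0, 1]].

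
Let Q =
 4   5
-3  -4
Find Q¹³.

Q² = I (check: tr Q = 0 and det Q = -1), so Q¹³ = Q since 13 is odd.

[[4, 5], [-3, -4]]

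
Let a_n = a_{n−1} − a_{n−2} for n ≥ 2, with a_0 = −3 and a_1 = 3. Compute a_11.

With companion matrix A = [[1, −1], [1, 0]], [a_n, a_{n−1}]ᵀ = A·[a_{n−1}, a_{n−2}]ᵀ, so [a_11, a_10]ᵀ = A¹⁰·[a_1, a_0]ᵀ.
A¹⁰ = [[−1, 1], [−1, 0]], giving [a_11, a_10]ᵀ = [[−6], [−3]].

−6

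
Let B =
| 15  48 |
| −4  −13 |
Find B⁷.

tr B = 2 and det B = −3, so the characteristic polynomial is λ² − (2)λ + (−3) with roots −1 and 3.
Eigenvectors give P = [[−3, 4], [1, −1]] with P⁻¹ = [[1, 4], [1, 3]], and B = P·diag(−1, 3)·P⁻¹.
Then B⁷ = P·diag(−1, 2187)·P⁻¹ = [[3, 8748], [−1, −2187]] · [[1, 4], [1, 3]] = [[8751, 26256], [−2188, −6565]].

[[8751, 26256], [−2188, −6565]]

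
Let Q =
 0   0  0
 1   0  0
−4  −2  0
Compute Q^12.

[[0, 0, 0], [0, 0, 0], [0, 0, 0]]

Q is strictly triangular, hence nilpotent: Q^3 = 0, so Q^12 = 0.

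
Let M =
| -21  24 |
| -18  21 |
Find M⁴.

[[81, 0], [0, 81]]

tr M = 0 and det M = -9, so the characteristic polynomial is λ² − (0)λ + (-9) with roots 3 and -3.
Eigenvectors give P = [[-1, 4], [-1, 3]] with P⁻¹ = [[3, -4], [1, -1]], and M = P·diag(3, -3)·P⁻¹.
Then M⁴ = P·diag(81, 81)·P⁻¹ = [[-81, 324], [-81, 243]] · [[3, -4], [1, -1]] = [[81, 0], [0, 81]].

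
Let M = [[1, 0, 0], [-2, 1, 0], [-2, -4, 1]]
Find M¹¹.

[[1, 0, 0], [-22, 1, 0], [418, -44, 1]]

M = I + N where N = [[0, 0, 0], [-2, 0, 0], [-2, -4, 0]] is strictly lower-triangular, so N³ = 0.
(I + N)¹¹ = I + 11·N + 55·N² = [[1, 0, 0], [-22, 1, 0], [418, -44, 1]].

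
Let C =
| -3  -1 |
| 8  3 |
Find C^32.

[[1, 0], [0, 1]]

C² = I (check: tr C = 0 and det C = -1), so C^32 = I since 32 is even.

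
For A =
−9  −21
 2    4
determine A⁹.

tr A = −5 and det A = 6, so the characteristic polynomial is λ² − (−5)λ + (6) with roots −3 and −2.
Eigenvectors give P = [[7, −3], [−2, 1]] with P⁻¹ = [[1, 3], [2, 7]], and A = P·diag(−3, −2)·P⁻¹.
Then A⁹ = P·diag(−19683, −512)·P⁻¹ = [[−137781, 1536], [39366, −512]] · [[1, 3], [2, 7]] = [[−134709, −402591], [38342, 114514]].

[[−134709, −402591], [38342, 114514]]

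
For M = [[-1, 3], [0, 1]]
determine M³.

[[-1, 3], [0, 1]]

M² = I (check: tr M = 0 and det M = -1), so M³ = M since 3 is odd.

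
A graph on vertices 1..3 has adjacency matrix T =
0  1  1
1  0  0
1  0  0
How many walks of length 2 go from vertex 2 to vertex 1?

The number of length-2 walks from vertex 2 to vertex 1 is entry (2,1) of T², where T is the adjacency matrix.
T² = [[2, 0, 0], [0, 1, 1], [0, 1, 1]]

0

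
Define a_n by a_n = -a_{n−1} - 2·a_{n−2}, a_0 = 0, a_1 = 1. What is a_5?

-1

With companion matrix C = [[-1, -2], [1, 0]], [a_n, a_{n−1}]ᵀ = C·[a_{n−1}, a_{n−2}]ᵀ, so [a_5, a_4]ᵀ = C^4·[a_1, a_0]ᵀ.
C^4 = [[-1, -6], [3, 2]], giving [a_5, a_4]ᵀ = [[-1], [3]].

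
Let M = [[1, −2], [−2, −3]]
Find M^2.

[[5, 4], [4, 13]]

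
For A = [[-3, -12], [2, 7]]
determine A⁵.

tr A = 4 and det A = 3, so the characteristic polynomial is λ² − (4)λ + (3) with roots 3 and 1.
Eigenvectors give P = [[-2, -3], [1, 1]] with P⁻¹ = [[1, 3], [-1, -2]], and A = P·diag(3, 1)·P⁻¹.
Then A⁵ = P·diag(243, 1)·P⁻¹ = [[-486, -3], [243, 1]] · [[1, 3], [-1, -2]] = [[-483, -1452], [242, 727]].

[[-483, -1452], [242, 727]]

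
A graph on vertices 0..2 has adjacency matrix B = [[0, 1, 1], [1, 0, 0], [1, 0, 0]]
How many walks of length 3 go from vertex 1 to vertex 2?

0

The number of length-3 walks from vertex 1 to vertex 2 is entry (1,2) of B³, where B is the adjacency matrix.
B² = [[2, 0, 0], [0, 1, 1], [0, 1, 1]]
B³ = [[0, 2, 2], [2, 0, 0], [2, 0, 0]]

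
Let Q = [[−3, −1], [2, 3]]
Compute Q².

[[7, 0], [0, 7]]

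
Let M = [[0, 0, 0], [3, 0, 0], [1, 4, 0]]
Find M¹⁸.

[[0, 0, 0], [0, 0, 0], [0, 0, 0]]

M is strictly triangular, hence nilpotent: M³ = 0, so M¹⁸ = 0.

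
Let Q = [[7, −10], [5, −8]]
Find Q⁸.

[[−6049, 12610], [−6305, 12866]]

tr Q = −1 and det Q = −6, so the characteristic polynomial is λ² − (−1)λ + (−6) with roots 2 and −3.
Eigenvectors give P = [[2, −1], [1, −1]] with P⁻¹ = [[1, −1], [1, −2]], and Q = P·diag(2, −3)·P⁻¹.
Then Q⁸ = P·diag(256, 6561)·P⁻¹ = [[512, −6561], [256, −6561]] · [[1, −1], [1, −2]] = [[−6049, 12610], [−6305, 12866]].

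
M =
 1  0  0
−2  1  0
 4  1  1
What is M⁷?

M = I + N where N = [[0, 0, 0], [−2, 0, 0], [4, 1, 0]] is strictly lower-triangular, so N³ = 0.
(I + N)⁷ = I + 7·N + 21·N² = [[1, 0, 0], [−14, 1, 0], [−14, 7, 1]].

[[1, 0, 0], [−14, 1, 0], [−14, 7, 1]]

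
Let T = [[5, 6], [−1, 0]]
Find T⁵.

[[665, 1266], [−211, −390]]

tr T = 5 and det T = 6, so the characteristic polynomial is λ² − (5)λ + (6) with roots 2 and 3.
Eigenvectors give P = [[−2, 3], [1, −1]] with P⁻¹ = [[1, 3], [1, 2]], and T = P·diag(2, 3)·P⁻¹.
Then T⁵ = P·diag(32, 243)·P⁻¹ = [[−64, 729], [32, −243]] · [[1, 3], [1, 2]] = [[665, 1266], [−211, −390]].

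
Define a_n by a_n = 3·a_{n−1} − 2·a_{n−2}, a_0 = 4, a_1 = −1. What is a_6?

−311

With companion matrix C = [[3, −2], [1, 0]], [a_n, a_{n−1}]ᵀ = C·[a_{n−1}, a_{n−2}]ᵀ, so [a_6, a_5]ᵀ = C^5·[a_1, a_0]ᵀ.
C^5 = [[63, −62], [31, −30]], giving [a_6, a_5]ᵀ = [[−311], [−151]].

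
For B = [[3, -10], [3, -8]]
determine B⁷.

tr B = -5 and det B = 6, so the characteristic polynomial is λ² − (-5)λ + (6) with roots -2 and -3.
Eigenvectors give P = [[2, -5], [1, -3]] with P⁻¹ = [[3, -5], [1, -2]], and B = P·diag(-2, -3)·P⁻¹.
Then B⁷ = P·diag(-128, -2187)·P⁻¹ = [[-256, 10935], [-128, 6561]] · [[3, -5], [1, -2]] = [[10167, -20590], [6177, -12482]].

[[10167, -20590], [6177, -12482]]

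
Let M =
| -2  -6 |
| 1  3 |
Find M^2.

[[-2, -6], [1, 3]]

M² = M (a projection; rank 1, trace 1), so M^2 = M.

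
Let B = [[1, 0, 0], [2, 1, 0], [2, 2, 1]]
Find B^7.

[[1, 0, 0], [14, 1, 0], [98, 14, 1]]

B = I + N where N = [[0, 0, 0], [2, 0, 0], [2, 2, 0]] is strictly lower-triangular, so N^3 = 0.
(I + N)^7 = I + 7·N + 21·N^2 = [[1, 0, 0], [14, 1, 0], [98, 14, 1]].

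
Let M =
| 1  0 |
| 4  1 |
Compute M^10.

M = I + N where N = [[0, 0], [4, 0]] is strictly lower-triangular, so N^2 = 0.
(I + N)^10 = I + 10·N = [[1, 0], [40, 1]].

[[1, 0], [40, 1]]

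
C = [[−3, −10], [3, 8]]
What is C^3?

tr C = 5 and det C = 6, so the characteristic polynomial is λ² − (5)λ + (6) with roots 2 and 3.
Eigenvectors give P = [[2, −5], [−1, 3]] with P⁻¹ = [[3, 5], [1, 2]], and C = P·diag(2, 3)·P⁻¹.
Then C^3 = P·diag(8, 27)·P⁻¹ = [[16, −135], [−8, 81]] · [[3, 5], [1, 2]] = [[−87, −190], [57, 122]].

[[−87, −190], [57, 122]]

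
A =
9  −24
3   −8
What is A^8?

[[9, −24], [3, −8]]

A² = A (a projection; rank 1, trace 1), so A^8 = A.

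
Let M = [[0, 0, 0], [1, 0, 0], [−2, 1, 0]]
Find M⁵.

[[0, 0, 0], [0, 0, 0], [0, 0, 0]]

M is strictly triangular, hence nilpotent: M³ = 0, so M⁵ = 0.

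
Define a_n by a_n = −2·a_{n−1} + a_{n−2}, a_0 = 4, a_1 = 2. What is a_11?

1970

With companion matrix B = [[−2, 1], [1, 0]], [a_n, a_{n−1}]ᵀ = B·[a_{n−1}, a_{n−2}]ᵀ, so [a_11, a_10]ᵀ = B^10·[a_1, a_0]ᵀ.
B^10 = [[5741, −2378], [−2378, 985]], giving [a_11, a_10]ᵀ = [[1970], [−816]].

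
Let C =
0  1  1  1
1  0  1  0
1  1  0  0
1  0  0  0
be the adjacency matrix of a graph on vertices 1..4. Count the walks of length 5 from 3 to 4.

6

The number of length-5 walks from vertex 3 to vertex 4 is entry (3,4) of C⁵, where C is the adjacency matrix.
C² = [[3, 1, 1, 0], [1, 2, 1, 1], [1, 1, 2, 1], [0, 1, 1, 1]]
C³ = [[2, 4, 4, 3], [4, 2, 3, 1], [4, 3, 2, 1], [3, 1, 1, 0]]
C⁴ = [[11, 6, 6, 2], [6, 7, 6, 4], [6, 6, 7, 4], [2, 4, 4, 3]]
C⁵ = [[14, 17, 17, 11], [17, 12, 13, 6], [17, 13, 12, 6], [11, 6, 6, 2]]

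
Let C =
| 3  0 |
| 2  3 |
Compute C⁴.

[[81, 0], [216, 81]]

C² = [[9, 0], [12, 9]]
C³ = [[27, 0], [54, 27]]
C⁴ = [[81, 0], [216, 81]]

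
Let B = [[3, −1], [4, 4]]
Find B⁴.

B² = [[5, −7], [28, 12]]
B³ = [[−13, −33], [132, 20]]
B⁴ = [[−171, −119], [476, −52]]

[[−171, −119], [476, −52]]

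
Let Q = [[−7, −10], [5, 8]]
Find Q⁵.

tr Q = 1 and det Q = −6, so the characteristic polynomial is λ² − (1)λ + (−6) with roots −2 and 3.
Eigenvectors give P = [[2, −1], [−1, 1]] with P⁻¹ = [[1, 1], [1, 2]], and Q = P·diag(−2, 3)·P⁻¹.
Then Q⁵ = P·diag(−32, 243)·P⁻¹ = [[−64, −243], [32, 243]] · [[1, 1], [1, 2]] = [[−307, −550], [275, 518]].

[[−307, −550], [275, 518]]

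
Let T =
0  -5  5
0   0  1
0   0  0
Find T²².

T is strictly triangular, hence nilpotent: T³ = 0, so T²² = 0.

[[0, 0, 0], [0, 0, 0], [0, 0, 0]]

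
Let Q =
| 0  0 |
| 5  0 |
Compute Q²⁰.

Q is strictly triangular, hence nilpotent: Q² = 0, so Q²⁰ = 0.

[[0, 0], [0, 0]]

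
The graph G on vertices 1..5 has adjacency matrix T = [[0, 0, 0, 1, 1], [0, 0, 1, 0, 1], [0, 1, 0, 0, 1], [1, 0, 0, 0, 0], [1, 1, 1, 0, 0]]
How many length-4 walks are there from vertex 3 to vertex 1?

5

The number of length-4 walks from vertex 3 to vertex 1 is entry (3,1) of T⁴, where T is the adjacency matrix.
T² = [[2, 1, 1, 0, 0], [1, 2, 1, 0, 1], [1, 1, 2, 0, 1], [0, 0, 0, 1, 1], [0, 1, 1, 1, 3]]
T³ = [[0, 1, 1, 2, 4], [1, 2, 3, 1, 4], [1, 3, 2, 1, 4], [2, 1, 1, 0, 0], [4, 4, 4, 0, 2]]
T⁴ = [[6, 5, 5, 0, 2], [5, 7, 6, 1, 6], [5, 6, 7, 1, 6], [0, 1, 1, 2, 4], [2, 6, 6, 4, 12]]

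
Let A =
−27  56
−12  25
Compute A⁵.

tr A = −2 and det A = −3, so the characteristic polynomial is λ² − (−2)λ + (−3) with roots −3 and 1.
Eigenvectors give P = [[7, 2], [3, 1]] with P⁻¹ = [[1, −2], [−3, 7]], and A = P·diag(−3, 1)·P⁻¹.
Then A⁵ = P·diag(−243, 1)·P⁻¹ = [[−1701, 2], [−729, 1]] · [[1, −2], [−3, 7]] = [[−1707, 3416], [−732, 1465]].

[[−1707, 3416], [−732, 1465]]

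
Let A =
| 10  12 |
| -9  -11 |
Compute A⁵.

[[100, 132], [-99, -131]]

tr A = -1 and det A = -2, so the characteristic polynomial is λ² − (-1)λ + (-2) with roots -2 and 1.
Eigenvectors give P = [[1, -4], [-1, 3]] with P⁻¹ = [[-3, -4], [-1, -1]], and A = P·diag(-2, 1)·P⁻¹.
Then A⁵ = P·diag(-32, 1)·P⁻¹ = [[-32, -4], [32, 3]] · [[-3, -4], [-1, -1]] = [[100, 132], [-99, -131]].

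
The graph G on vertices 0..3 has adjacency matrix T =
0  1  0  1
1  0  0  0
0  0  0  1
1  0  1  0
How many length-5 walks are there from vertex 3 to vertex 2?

The number of length-5 walks from vertex 3 to vertex 2 is entry (3,2) of T^5, where T is the adjacency matrix.
T^2 = [[2, 0, 1, 0], [0, 1, 0, 1], [1, 0, 1, 0], [0, 1, 0, 2]]
T^3 = [[0, 2, 0, 3], [2, 0, 1, 0], [0, 1, 0, 2], [3, 0, 2, 0]]
T^4 = [[5, 0, 3, 0], [0, 2, 0, 3], [3, 0, 2, 0], [0, 3, 0, 5]]
T^5 = [[0, 5, 0, 8], [5, 0, 3, 0], [0, 3, 0, 5], [8, 0, 5, 0]]

5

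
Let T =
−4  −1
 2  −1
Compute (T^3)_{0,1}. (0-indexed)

tr T = −5 and det T = 6, so the characteristic polynomial is λ² − (−5)λ + (6) with roots −2 and −3.
Eigenvectors give P = [[−1, 1], [2, −1]] with P⁻¹ = [[1, 1], [2, 1]], and T = P·diag(−2, −3)·P⁻¹.
Then T^3 = P·diag(−8, −27)·P⁻¹ = [[8, −27], [−16, 27]] · [[1, 1], [2, 1]] = [[−46, −19], [38, 11]].

−19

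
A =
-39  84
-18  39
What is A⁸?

[[6561, 0], [0, 6561]]

tr A = 0 and det A = -9, so the characteristic polynomial is λ² − (0)λ + (-9) with roots 3 and -3.
Eigenvectors give P = [[2, 7], [1, 3]] with P⁻¹ = [[-3, 7], [1, -2]], and A = P·diag(3, -3)·P⁻¹.
Then A⁸ = P·diag(6561, 6561)·P⁻¹ = [[13122, 45927], [6561, 19683]] · [[-3, 7], [1, -2]] = [[6561, 0], [0, 6561]].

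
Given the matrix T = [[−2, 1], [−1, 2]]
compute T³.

[[−6, 3], [−3, 6]]

T² = [[3, 0], [0, 3]]
T³ = [[−6, 3], [−3, 6]]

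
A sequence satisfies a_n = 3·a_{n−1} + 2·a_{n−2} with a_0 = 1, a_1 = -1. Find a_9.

-9805

With companion matrix A = [[3, 2], [1, 0]], [a_n, a_{n−1}]ᵀ = A·[a_{n−1}, a_{n−2}]ᵀ, so [a_9, a_8]ᵀ = A^8·[a_1, a_0]ᵀ.
A^8 = [[22363, 12558], [6279, 3526]], giving [a_9, a_8]ᵀ = [[-9805], [-2753]].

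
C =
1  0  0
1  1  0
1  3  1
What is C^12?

C = I + N where N = [[0, 0, 0], [1, 0, 0], [1, 3, 0]] is strictly lower-triangular, so N^3 = 0.
(I + N)^12 = I + 12·N + 66·N^2 = [[1, 0, 0], [12, 1, 0], [210, 36, 1]].

[[1, 0, 0], [12, 1, 0], [210, 36, 1]]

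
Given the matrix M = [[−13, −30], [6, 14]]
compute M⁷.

tr M = 1 and det M = −2, so the characteristic polynomial is λ² − (1)λ + (−2) with roots 2 and −1.
Eigenvectors give P = [[2, 5], [−1, −2]] with P⁻¹ = [[−2, −5], [1, 2]], and M = P·diag(2, −1)·P⁻¹.
Then M⁷ = P·diag(128, −1)·P⁻¹ = [[256, −5], [−128, 2]] · [[−2, −5], [1, 2]] = [[−517, −1290], [258, 644]].

[[−517, −1290], [258, 644]]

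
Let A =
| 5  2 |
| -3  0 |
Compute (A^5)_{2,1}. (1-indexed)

-633

tr A = 5 and det A = 6, so the characteristic polynomial is λ² − (5)λ + (6) with roots 2 and 3.
Eigenvectors give P = [[2, 1], [-3, -1]] with P⁻¹ = [[-1, -1], [3, 2]], and A = P·diag(2, 3)·P⁻¹.
Then A^5 = P·diag(32, 243)·P⁻¹ = [[64, 243], [-96, -243]] · [[-1, -1], [3, 2]] = [[665, 422], [-633, -390]].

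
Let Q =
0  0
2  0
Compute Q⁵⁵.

[[0, 0], [0, 0]]

Q is strictly triangular, hence nilpotent: Q² = 0, so Q⁵⁵ = 0.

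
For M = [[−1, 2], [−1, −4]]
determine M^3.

[[11, 38], [−19, −46]]

tr M = −5 and det M = 6, so the characteristic polynomial is λ² − (−5)λ + (6) with roots −3 and −2.
Eigenvectors give P = [[−1, 2], [1, −1]] with P⁻¹ = [[1, 2], [1, 1]], and M = P·diag(−3, −2)·P⁻¹.
Then M^3 = P·diag(−27, −8)·P⁻¹ = [[27, −16], [−27, 8]] · [[1, 2], [1, 1]] = [[11, 38], [−19, −46]].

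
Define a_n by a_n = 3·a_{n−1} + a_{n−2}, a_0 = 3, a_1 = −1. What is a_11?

−12970

With companion matrix B = [[3, 1], [1, 0]], [a_n, a_{n−1}]ᵀ = B·[a_{n−1}, a_{n−2}]ᵀ, so [a_11, a_10]ᵀ = B¹⁰·[a_1, a_0]ᵀ.
B¹⁰ = [[141481, 42837], [42837, 12970]], giving [a_11, a_10]ᵀ = [[−12970], [−3927]].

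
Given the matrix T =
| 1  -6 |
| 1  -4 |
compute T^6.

tr T = -3 and det T = 2, so the characteristic polynomial is λ² − (-3)λ + (2) with roots -1 and -2.
Eigenvectors give P = [[3, 2], [1, 1]] with P⁻¹ = [[1, -2], [-1, 3]], and T = P·diag(-1, -2)·P⁻¹.
Then T^6 = P·diag(1, 64)·P⁻¹ = [[3, 128], [1, 64]] · [[1, -2], [-1, 3]] = [[-125, 378], [-63, 190]].

[[-125, 378], [-63, 190]]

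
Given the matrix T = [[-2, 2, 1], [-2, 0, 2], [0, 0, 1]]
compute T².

[[0, -4, 3], [4, -4, 0], [0, 0, 1]]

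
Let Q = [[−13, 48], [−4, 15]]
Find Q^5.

tr Q = 2 and det Q = −3, so the characteristic polynomial is λ² − (2)λ + (−3) with roots −1 and 3.
Eigenvectors give P = [[4, −3], [1, −1]] with P⁻¹ = [[1, −3], [1, −4]], and Q = P·diag(−1, 3)·P⁻¹.
Then Q^5 = P·diag(−1, 243)·P⁻¹ = [[−4, −729], [−1, −243]] · [[1, −3], [1, −4]] = [[−733, 2928], [−244, 975]].

[[−733, 2928], [−244, 975]]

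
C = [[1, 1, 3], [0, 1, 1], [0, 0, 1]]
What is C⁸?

[[1, 8, 52], [0, 1, 8], [0, 0, 1]]

C = I + N where N = [[0, 1, 3], [0, 0, 1], [0, 0, 0]] is strictly upper-triangular, so N³ = 0.
(I + N)⁸ = I + 8·N + 28·N² = [[1, 8, 52], [0, 1, 8], [0, 0, 1]].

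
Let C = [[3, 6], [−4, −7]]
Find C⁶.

tr C = −4 and det C = 3, so the characteristic polynomial is λ² − (−4)λ + (3) with roots −3 and −1.
Eigenvectors give P = [[1, −3], [−1, 2]] with P⁻¹ = [[−2, −3], [−1, −1]], and C = P·diag(−3, −1)·P⁻¹.
Then C⁶ = P·diag(729, 1)·P⁻¹ = [[729, −3], [−729, 2]] · [[−2, −3], [−1, −1]] = [[−1455, −2184], [1456, 2185]].

[[−1455, −2184], [1456, 2185]]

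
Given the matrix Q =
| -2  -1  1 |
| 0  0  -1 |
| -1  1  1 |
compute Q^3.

Q^2 = [[3, 3, 0], [1, -1, -1], [1, 2, -1]]
Q^3 = [[-6, -3, 0], [-1, -2, 1], [-1, -2, -2]]

[[-6, -3, 0], [-1, -2, 1], [-1, -2, -2]]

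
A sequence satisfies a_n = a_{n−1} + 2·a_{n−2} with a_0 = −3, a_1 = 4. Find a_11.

686

With companion matrix T = [[1, 2], [1, 0]], [a_n, a_{n−1}]ᵀ = T·[a_{n−1}, a_{n−2}]ᵀ, so [a_11, a_10]ᵀ = T¹⁰·[a_1, a_0]ᵀ.
T¹⁰ = [[683, 682], [341, 342]], giving [a_11, a_10]ᵀ = [[686], [338]].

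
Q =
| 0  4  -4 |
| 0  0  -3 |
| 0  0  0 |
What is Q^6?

[[0, 0, 0], [0, 0, 0], [0, 0, 0]]

Q is strictly triangular, hence nilpotent: Q^3 = 0, so Q^6 = 0.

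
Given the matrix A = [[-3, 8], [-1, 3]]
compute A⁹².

[[1, 0], [0, 1]]

A² = I (check: tr A = 0 and det A = -1), so A⁹² = I since 92 is even.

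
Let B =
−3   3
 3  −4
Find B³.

B² = [[18, −21], [−21, 25]]
B³ = [[−117, 138], [138, −163]]

[[−117, 138], [138, −163]]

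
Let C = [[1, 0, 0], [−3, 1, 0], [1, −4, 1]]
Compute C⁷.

[[1, 0, 0], [−21, 1, 0], [259, −28, 1]]

C = I + N where N = [[0, 0, 0], [−3, 0, 0], [1, −4, 0]] is strictly lower-triangular, so N³ = 0.
(I + N)⁷ = I + 7·N + 21·N² = [[1, 0, 0], [−21, 1, 0], [259, −28, 1]].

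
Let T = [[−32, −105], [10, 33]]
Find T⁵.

tr T = 1 and det T = −6, so the characteristic polynomial is λ² − (1)λ + (−6) with roots 3 and −2.
Eigenvectors give P = [[3, −7], [−1, 2]] with P⁻¹ = [[−2, −7], [−1, −3]], and T = P·diag(3, −2)·P⁻¹.
Then T⁵ = P·diag(243, −32)·P⁻¹ = [[729, 224], [−243, −64]] · [[−2, −7], [−1, −3]] = [[−1682, −5775], [550, 1893]].

[[−1682, −5775], [550, 1893]]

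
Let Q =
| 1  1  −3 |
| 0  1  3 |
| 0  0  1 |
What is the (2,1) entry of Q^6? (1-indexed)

Q = I + N where N = [[0, 1, −3], [0, 0, 3], [0, 0, 0]] is strictly upper-triangular, so N^3 = 0.
(I + N)^6 = I + 6·N + 15·N^2 = [[1, 6, 27], [0, 1, 18], [0, 0, 1]].

0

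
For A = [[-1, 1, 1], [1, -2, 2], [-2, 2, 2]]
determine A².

[[0, -1, 3], [-7, 9, 1], [0, -2, 6]]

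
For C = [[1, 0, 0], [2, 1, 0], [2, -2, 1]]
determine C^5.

C = I + N where N = [[0, 0, 0], [2, 0, 0], [2, -2, 0]] is strictly lower-triangular, so N^3 = 0.
(I + N)^5 = I + 5·N + 10·N^2 = [[1, 0, 0], [10, 1, 0], [-30, -10, 1]].

[[1, 0, 0], [10, 1, 0], [-30, -10, 1]]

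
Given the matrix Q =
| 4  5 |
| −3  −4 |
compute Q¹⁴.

[[1, 0], [0, 1]]

Q² = I (check: tr Q = 0 and det Q = −1), so Q¹⁴ = I since 14 is even.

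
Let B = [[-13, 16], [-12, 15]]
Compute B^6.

[[-2183, 2912], [-2184, 2913]]

tr B = 2 and det B = -3, so the characteristic polynomial is λ² − (2)λ + (-3) with roots -1 and 3.
Eigenvectors give P = [[4, 1], [3, 1]] with P⁻¹ = [[1, -1], [-3, 4]], and B = P·diag(-1, 3)·P⁻¹.
Then B^6 = P·diag(1, 729)·P⁻¹ = [[4, 729], [3, 729]] · [[1, -1], [-3, 4]] = [[-2183, 2912], [-2184, 2913]].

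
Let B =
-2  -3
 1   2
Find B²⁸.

[[1, 0], [0, 1]]

B² = I (check: tr B = 0 and det B = -1), so B²⁸ = I since 28 is even.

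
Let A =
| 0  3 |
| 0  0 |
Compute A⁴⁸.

A is strictly triangular, hence nilpotent: A² = 0, so A⁴⁸ = 0.

[[0, 0], [0, 0]]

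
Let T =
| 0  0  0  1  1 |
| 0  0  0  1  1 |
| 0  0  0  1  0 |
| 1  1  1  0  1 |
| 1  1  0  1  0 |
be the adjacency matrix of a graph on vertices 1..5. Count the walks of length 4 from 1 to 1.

11

The number of length-4 walks from vertex 1 to vertex 1 is entry (1,1) of T⁴, where T is the adjacency matrix.
T² = [[2, 2, 1, 1, 1], [2, 2, 1, 1, 1], [1, 1, 1, 0, 1], [1, 1, 0, 4, 2], [1, 1, 1, 2, 3]]
T³ = [[2, 2, 1, 6, 5], [2, 2, 1, 6, 5], [1, 1, 0, 4, 2], [6, 6, 4, 4, 6], [5, 5, 2, 6, 4]]
T⁴ = [[11, 11, 6, 10, 10], [11, 11, 6, 10, 10], [6, 6, 4, 4, 6], [10, 10, 4, 22, 16], [10, 10, 6, 16, 16]]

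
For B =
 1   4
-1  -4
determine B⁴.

[[-27, -108], [27, 108]]

B² = [[-3, -12], [3, 12]]
B³ = [[9, 36], [-9, -36]]
B⁴ = [[-27, -108], [27, 108]]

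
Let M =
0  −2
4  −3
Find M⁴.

M² = [[−8, 6], [−12, 1]]
M³ = [[24, −2], [4, 21]]
M⁴ = [[−8, −42], [84, −71]]

[[−8, −42], [84, −71]]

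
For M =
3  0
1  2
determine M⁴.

tr M = 5 and det M = 6, so the characteristic polynomial is λ² − (5)λ + (6) with roots 2 and 3.
Eigenvectors give P = [[0, 1], [−1, 1]] with P⁻¹ = [[1, −1], [1, 0]], and M = P·diag(2, 3)·P⁻¹.
Then M⁴ = P·diag(16, 81)·P⁻¹ = [[0, 81], [−16, 81]] · [[1, −1], [1, 0]] = [[81, 0], [65, 16]].

[[81, 0], [65, 16]]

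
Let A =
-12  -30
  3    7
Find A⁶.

[[6714, 19950], [-1995, -5921]]

tr A = -5 and det A = 6, so the characteristic polynomial is λ² − (-5)λ + (6) with roots -2 and -3.
Eigenvectors give P = [[-3, 10], [1, -3]] with P⁻¹ = [[3, 10], [1, 3]], and A = P·diag(-2, -3)·P⁻¹.
Then A⁶ = P·diag(64, 729)·P⁻¹ = [[-192, 7290], [64, -2187]] · [[3, 10], [1, 3]] = [[6714, 19950], [-1995, -5921]].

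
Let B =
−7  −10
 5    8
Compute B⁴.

[[−49, −130], [65, 146]]

tr B = 1 and det B = −6, so the characteristic polynomial is λ² − (1)λ + (−6) with roots 3 and −2.
Eigenvectors give P = [[−1, 2], [1, −1]] with P⁻¹ = [[1, 2], [1, 1]], and B = P·diag(3, −2)·P⁻¹.
Then B⁴ = P·diag(81, 16)·P⁻¹ = [[−81, 32], [81, −16]] · [[1, 2], [1, 1]] = [[−49, −130], [65, 146]].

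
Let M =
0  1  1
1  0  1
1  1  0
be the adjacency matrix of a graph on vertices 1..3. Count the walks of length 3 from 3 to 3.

2

The number of length-3 walks from vertex 3 to vertex 3 is entry (3,3) of M^3, where M is the adjacency matrix.
M^2 = [[2, 1, 1], [1, 2, 1], [1, 1, 2]]
M^3 = [[2, 3, 3], [3, 2, 3], [3, 3, 2]]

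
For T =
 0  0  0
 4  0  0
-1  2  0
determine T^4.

T is strictly triangular, hence nilpotent: T^3 = 0, so T^4 = 0.

[[0, 0, 0], [0, 0, 0], [0, 0, 0]]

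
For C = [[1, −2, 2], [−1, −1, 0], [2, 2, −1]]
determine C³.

[[3, −18, 14], [−7, −7, 2], [16, 22, −9]]

C² = [[7, 4, 0], [0, 3, −2], [−2, −8, 5]]
C³ = [[3, −18, 14], [−7, −7, 2], [16, 22, −9]]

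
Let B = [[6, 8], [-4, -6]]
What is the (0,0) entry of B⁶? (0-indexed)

tr B = 0 and det B = -4, so the characteristic polynomial is λ² − (0)λ + (-4) with roots -2 and 2.
Eigenvectors give P = [[-1, 2], [1, -1]] with P⁻¹ = [[1, 2], [1, 1]], and B = P·diag(-2, 2)·P⁻¹.
Then B⁶ = P·diag(64, 64)·P⁻¹ = [[-64, 128], [64, -64]] · [[1, 2], [1, 1]] = [[64, 0], [0, 64]].

64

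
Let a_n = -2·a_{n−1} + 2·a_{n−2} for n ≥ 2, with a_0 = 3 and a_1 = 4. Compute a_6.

-216

With companion matrix A = [[-2, 2], [1, 0]], [a_n, a_{n−1}]ᵀ = A·[a_{n−1}, a_{n−2}]ᵀ, so [a_6, a_5]ᵀ = A^5·[a_1, a_0]ᵀ.
A^5 = [[-120, 88], [44, -32]], giving [a_6, a_5]ᵀ = [[-216], [80]].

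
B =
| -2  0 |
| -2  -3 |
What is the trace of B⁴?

B² = [[4, 0], [10, 9]]
B³ = [[-8, 0], [-38, -27]]
B⁴ = [[16, 0], [130, 81]]

97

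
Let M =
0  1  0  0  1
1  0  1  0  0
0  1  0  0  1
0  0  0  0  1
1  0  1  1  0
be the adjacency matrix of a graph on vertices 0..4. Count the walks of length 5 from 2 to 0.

0

The number of length-5 walks from vertex 2 to vertex 0 is entry (2,0) of M^5, where M is the adjacency matrix.
M^2 = [[2, 0, 2, 1, 0], [0, 2, 0, 0, 2], [2, 0, 2, 1, 0], [1, 0, 1, 1, 0], [0, 2, 0, 0, 3]]
M^3 = [[0, 4, 0, 0, 5], [4, 0, 4, 2, 0], [0, 4, 0, 0, 5], [0, 2, 0, 0, 3], [5, 0, 5, 3, 0]]
M^4 = [[9, 0, 9, 5, 0], [0, 8, 0, 0, 10], [9, 0, 9, 5, 0], [5, 0, 5, 3, 0], [0, 10, 0, 0, 13]]
M^5 = [[0, 18, 0, 0, 23], [18, 0, 18, 10, 0], [0, 18, 0, 0, 23], [0, 10, 0, 0, 13], [23, 0, 23, 13, 0]]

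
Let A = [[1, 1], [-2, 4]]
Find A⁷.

tr A = 5 and det A = 6, so the characteristic polynomial is λ² − (5)λ + (6) with roots 3 and 2.
Eigenvectors give P = [[-1, 1], [-2, 1]] with P⁻¹ = [[1, -1], [2, -1]], and A = P·diag(3, 2)·P⁻¹.
Then A⁷ = P·diag(2187, 128)·P⁻¹ = [[-2187, 128], [-4374, 128]] · [[1, -1], [2, -1]] = [[-1931, 2059], [-4118, 4246]].

[[-1931, 2059], [-4118, 4246]]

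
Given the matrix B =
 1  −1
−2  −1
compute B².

[[3, 0], [0, 3]]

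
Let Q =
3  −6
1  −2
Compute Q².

[[3, −6], [1, −2]]

Q² = Q (a projection; rank 1, trace 1), so Q² = Q.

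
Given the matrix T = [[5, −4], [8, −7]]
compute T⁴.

[[−79, 80], [−160, 161]]

tr T = −2 and det T = −3, so the characteristic polynomial is λ² − (−2)λ + (−3) with roots −3 and 1.
Eigenvectors give P = [[−1, 1], [−2, 1]] with P⁻¹ = [[1, −1], [2, −1]], and T = P·diag(−3, 1)·P⁻¹.
Then T⁴ = P·diag(81, 1)·P⁻¹ = [[−81, 1], [−162, 1]] · [[1, −1], [2, −1]] = [[−79, 80], [−160, 161]].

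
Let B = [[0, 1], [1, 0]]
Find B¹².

B² = I (check: tr B = 0 and det B = -1), so B¹² = I since 12 is even.

[[1, 0], [0, 1]]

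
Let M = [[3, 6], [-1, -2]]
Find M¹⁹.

M² = M (a projection; rank 1, trace 1), so M¹⁹ = M.

[[3, 6], [-1, -2]]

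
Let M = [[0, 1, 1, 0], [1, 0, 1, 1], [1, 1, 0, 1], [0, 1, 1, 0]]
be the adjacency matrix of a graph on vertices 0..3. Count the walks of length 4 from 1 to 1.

The number of length-4 walks from vertex 1 to vertex 1 is entry (1,1) of M⁴, where M is the adjacency matrix.
M² = [[2, 1, 1, 2], [1, 3, 2, 1], [1, 2, 3, 1], [2, 1, 1, 2]]
M³ = [[2, 5, 5, 2], [5, 4, 5, 5], [5, 5, 4, 5], [2, 5, 5, 2]]
M⁴ = [[10, 9, 9, 10], [9, 15, 14, 9], [9, 14, 15, 9], [10, 9, 9, 10]]

15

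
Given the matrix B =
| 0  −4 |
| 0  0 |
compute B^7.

[[0, 0], [0, 0]]

B is strictly triangular, hence nilpotent: B^2 = 0, so B^7 = 0.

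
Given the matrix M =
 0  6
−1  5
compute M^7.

tr M = 5 and det M = 6, so the characteristic polynomial is λ² − (5)λ + (6) with roots 3 and 2.
Eigenvectors give P = [[−2, 3], [−1, 1]] with P⁻¹ = [[1, −3], [1, −2]], and M = P·diag(3, 2)·P⁻¹.
Then M^7 = P·diag(2187, 128)·P⁻¹ = [[−4374, 384], [−2187, 128]] · [[1, −3], [1, −2]] = [[−3990, 12354], [−2059, 6305]].

[[−3990, 12354], [−2059, 6305]]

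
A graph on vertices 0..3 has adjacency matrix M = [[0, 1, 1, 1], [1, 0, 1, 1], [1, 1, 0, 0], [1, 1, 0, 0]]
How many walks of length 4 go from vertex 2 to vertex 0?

The number of length-4 walks from vertex 2 to vertex 0 is entry (2,0) of M⁴, where M is the adjacency matrix.
M² = [[3, 2, 1, 1], [2, 3, 1, 1], [1, 1, 2, 2], [1, 1, 2, 2]]
M³ = [[4, 5, 5, 5], [5, 4, 5, 5], [5, 5, 2, 2], [5, 5, 2, 2]]
M⁴ = [[15, 14, 9, 9], [14, 15, 9, 9], [9, 9, 10, 10], [9, 9, 10, 10]]

9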